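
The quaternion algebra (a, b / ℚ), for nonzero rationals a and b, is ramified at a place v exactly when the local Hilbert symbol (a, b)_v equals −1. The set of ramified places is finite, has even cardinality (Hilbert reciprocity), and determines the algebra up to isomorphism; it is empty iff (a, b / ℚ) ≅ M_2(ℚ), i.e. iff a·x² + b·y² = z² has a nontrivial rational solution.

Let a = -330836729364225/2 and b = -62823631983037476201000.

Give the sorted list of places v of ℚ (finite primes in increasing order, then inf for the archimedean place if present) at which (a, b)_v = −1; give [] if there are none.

Mod squares: a ≡ -8178, b ≡ -1290. Check v ∈ {∞, 2, 3, 5, 7, 29, 43, 47}.
v=5: a=5^2·(≡3), b=5^3·(≡2) mod 5; (3|5)=-1, (2|5)=-1; (−1)^{2·3·2}·(-1)^3·(-1)^2 = -1.
v=7: a=7^4·(≡5), b=7^4·(≡6) mod 7; (5|7)=-1, (6|7)=-1; (−1)^{4·4·3}·(-1)^4·(-1)^4 = +1.
v=3: a=3^7·(≡1), b=3^11·(≡2) mod 3; (1|3)=+1, (2|3)=-1; (−1)^{7·11·1}·(+1)^11·(-1)^7 = +1.
v=43: a=43^2·(≡31), b=43^3·(≡36) mod 43; (31|43)=+1, (36|43)=+1; (−1)^{2·3·21}·(+1)^3·(+1)^2 = +1.
v=47: a=47^1·(≡27), b=47^2·(≡39) mod 47; (27|47)=+1, (39|47)=-1; (−1)^{1·2·23}·(+1)^2·(-1)^1 = -1.
v=29: a=29^1·(≡19), b=29^2·(≡10) mod 29; (19|29)=-1, (10|29)=-1; (−1)^{1·2·14}·(-1)^2·(-1)^1 = -1.
v=2: v_2(a)=-1, v_2(b)=3; units ≡ 7, 3 (mod 8); ε·ε+αω+βω = 1·1+-1·1+3·0 ≡ 0  ⇒  (a,b)_2 = +1.
v=∞: -8178 < 0 and -1290 < 0  ⇒  (a,b)_∞ = -1.
(-8178, -1290 / ℚ) ramifies at {5, 29, 47, ∞}: a division algebra.

[5, 29, 47, inf]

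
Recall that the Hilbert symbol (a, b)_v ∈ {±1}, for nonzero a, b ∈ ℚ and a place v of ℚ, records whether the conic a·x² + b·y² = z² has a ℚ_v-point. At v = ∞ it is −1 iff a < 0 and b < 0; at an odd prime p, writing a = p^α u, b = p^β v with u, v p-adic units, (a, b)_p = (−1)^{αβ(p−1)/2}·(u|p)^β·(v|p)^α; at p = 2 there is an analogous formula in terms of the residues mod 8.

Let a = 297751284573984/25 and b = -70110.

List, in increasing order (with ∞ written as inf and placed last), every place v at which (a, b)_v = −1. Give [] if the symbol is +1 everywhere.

(a, b) ≡ (4674, -7790) mod (ℚ^×)²; places V = {2, 3, 5, 19, 41, ∞}.
(a,b)_∞: sgn(4674)=+, sgn(-7790)=−, so +1.
(a,b)_41: α=3, u≡10; β=1, v≡12 (mod 41); (10|41)=+1, (12|41)=-1; sign (−1)^0·+1^1·-1^3 = -1.
(a,b)_19: α=3, u≡8; β=1, v≡15 (mod 19); (8|19)=-1, (15|19)=-1; sign (−1)^1·-1^1·-1^3 = -1.
(a,b)_3: α=9, u≡1; β=2, v≡1 (mod 3); (1|3)=+1, (1|3)=+1; sign (−1)^0·+1^2·+1^9 = +1.
(a,b)_2: α=5, β=1; u≡1, v≡1 (mod 8); ε(u)ε(v)=0·0, αω(v)=5·0, βω(u)=1·0; sum ≡ 0  ⇒  +1.
(a,b)_5: α=-2, u≡4; β=1, v≡3 (mod 5); (4|5)=+1, (3|5)=-1; sign (−1)^0·+1^1·-1^-2 = +1.
(4674, -7790 / ℚ) ramifies at {19, 41}: a division algebra.

[19, 41]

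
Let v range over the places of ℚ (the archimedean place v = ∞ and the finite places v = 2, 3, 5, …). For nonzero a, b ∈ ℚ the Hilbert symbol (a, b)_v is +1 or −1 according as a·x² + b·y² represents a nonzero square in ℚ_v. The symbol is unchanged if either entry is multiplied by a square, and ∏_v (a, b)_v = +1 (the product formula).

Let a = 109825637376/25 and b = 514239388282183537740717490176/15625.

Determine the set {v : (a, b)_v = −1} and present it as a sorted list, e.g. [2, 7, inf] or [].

[2, 13, 19, 23]

Mod squares: a ≡ 107251599, b ≡ 666159. Check v ∈ {∞, 2, 3, 5, 7, 13, 19, 23, 29, 31}.
v=13: a=13^1·(≡7), b=13^3·(≡9) mod 13; (7|13)=-1, (9|13)=+1; (−1)^{1·3·6}·(-1)^3·(+1)^1 = -1.
v=23: a=23^1·(≡6), b=23^2·(≡20) mod 23; (6|23)=+1, (20|23)=-1; (−1)^{1·2·11}·(+1)^2·(-1)^1 = -1.
v=7: a=7^1·(≡4), b=7^2·(≡2) mod 7; (4|7)=+1, (2|7)=+1; (−1)^{1·2·3}·(+1)^2·(+1)^1 = +1.
v=3: a=3^1·(≡1), b=3^3·(≡2) mod 3; (1|3)=+1, (2|3)=-1; (−1)^{1·3·1}·(+1)^3·(-1)^1 = +1.
v=31: a=31^1·(≡25), b=31^3·(≡21) mod 31; (25|31)=+1, (21|31)=-1; (−1)^{1·3·15}·(+1)^3·(-1)^1 = +1.
v=5: a=5^-2·(≡1), b=5^-6·(≡1) mod 5; (1|5)=+1, (1|5)=+1; (−1)^{-2·-6·2}·(+1)^-6·(+1)^-2 = +1.
v=29: a=29^1·(≡8), b=29^3·(≡2) mod 29; (8|29)=-1, (2|29)=-1; (−1)^{1·3·14}·(-1)^3·(-1)^1 = +1.
v=2: v_2(a)=10, v_2(b)=26; units ≡ 7, 7 (mod 8); ε·ε+αω+βω = 1·1+10·0+26·0 ≡ 1  ⇒  (a,b)_2 = -1.
v=19: a=19^1·(≡1), b=19^3·(≡7) mod 19; (1|19)=+1, (7|19)=+1; (−1)^{1·3·9}·(+1)^3·(+1)^1 = -1.
v=∞: 107251599 > 0 and 666159 > 0  ⇒  (a,b)_∞ = +1.
Ram(107251599, 666159) = {2, 13, 19, 23}; no ℚ_2-point on the conic.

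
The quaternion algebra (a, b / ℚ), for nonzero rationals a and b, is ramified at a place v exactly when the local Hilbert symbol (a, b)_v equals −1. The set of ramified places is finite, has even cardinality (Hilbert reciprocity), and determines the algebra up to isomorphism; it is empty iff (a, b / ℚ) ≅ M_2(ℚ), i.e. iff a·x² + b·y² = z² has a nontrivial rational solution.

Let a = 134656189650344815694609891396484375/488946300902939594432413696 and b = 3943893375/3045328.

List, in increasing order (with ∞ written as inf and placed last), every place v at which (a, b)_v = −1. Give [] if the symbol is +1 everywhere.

[2, 3, 11, 23]

Mod squares: a ≡ 374946, b ≡ 195. Check v ∈ {∞, 2, 3, 5, 7, 11, 13, 17, 19, 23, 41, 47}.
v=23: a=23^5·(≡4), b=23^2·(≡19) mod 23; (4|23)=+1, (19|23)=-1; (−1)^{5·2·11}·(+1)^2·(-1)^5 = -1.
v=5: a=5^10·(≡4), b=5^3·(≡4) mod 5; (4|5)=+1, (4|5)=+1; (−1)^{10·3·2}·(+1)^3·(+1)^10 = +1.
v=41: a=41^-2·(≡9), b=41^0·(≡8) mod 41; (9|41)=+1, (8|41)=+1; (−1)^{-2·0·20}·(+1)^0·(+1)^-2 = +1.
v=13: a=13^-3·(≡11), b=13^-1·(≡5) mod 13; (11|13)=-1, (5|13)=-1; (−1)^{-3·-1·6}·(-1)^-1·(-1)^-3 = +1.
v=47: a=47^6·(≡9), b=47^2·(≡8) mod 47; (9|47)=+1, (8|47)=+1; (−1)^{6·2·23}·(+1)^2·(+1)^6 = +1.
v=19: a=19^1·(≡2), b=19^0·(≡6) mod 19; (2|19)=-1, (6|19)=+1; (−1)^{1·0·9}·(-1)^0·(+1)^1 = +1.
v=3: a=3^21·(≡2), b=3^3·(≡2) mod 3; (2|3)=-1, (2|3)=-1; (−1)^{21·3·1}·(-1)^3·(-1)^21 = -1.
v=∞: 374946 > 0 and 195 > 0  ⇒  (a,b)_∞ = +1.
v=2: v_2(a)=-15, v_2(b)=-4; units ≡ 1, 3 (mod 8); ε·ε+αω+βω = 0·1+-15·1+-4·0 ≡ 1  ⇒  (a,b)_2 = -1.
v=7: a=7^-2·(≡3), b=7^0·(≡5) mod 7; (3|7)=-1, (5|7)=-1; (−1)^{-2·0·3}·(-1)^0·(-1)^-2 = +1.
v=17: a=17^-2·(≡3), b=17^0·(≡1) mod 17; (3|17)=-1, (1|17)=+1; (−1)^{-2·0·8}·(-1)^0·(+1)^-2 = +1.
v=11: a=11^-11·(≡8), b=11^-4·(≡7) mod 11; (8|11)=-1, (7|11)=-1; (−1)^{-11·-4·5}·(-1)^-4·(-1)^-11 = -1.
|Ram(374946, 195)| = 4, even; anisotropic at {2, 3, 11, 23}.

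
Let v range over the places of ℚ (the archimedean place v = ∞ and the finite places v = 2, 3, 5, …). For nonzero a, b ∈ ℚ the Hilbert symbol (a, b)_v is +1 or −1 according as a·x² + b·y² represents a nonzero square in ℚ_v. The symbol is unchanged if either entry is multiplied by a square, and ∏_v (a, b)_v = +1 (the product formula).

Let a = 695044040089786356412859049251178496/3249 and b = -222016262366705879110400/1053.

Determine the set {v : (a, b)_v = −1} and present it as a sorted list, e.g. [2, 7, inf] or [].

Mod squares: a ≡ 2319826, b ≡ -398567. Check v ∈ {∞, 2, 3, 5, 13, 19, 23, 29, 31, 37, 43, 47}.
v=3: a=3^-2·(≡1), b=3^-4·(≡1) mod 3; (1|3)=+1, (1|3)=+1; (−1)^{-2·-4·1}·(+1)^-4·(+1)^-2 = +1.
v=43: a=43^2·(≡39), b=43^1·(≡33) mod 43; (39|43)=-1, (33|43)=-1; (−1)^{2·1·21}·(-1)^1·(-1)^2 = -1.
v=19: a=19^-2·(≡14), b=19^0·(≡13) mod 19; (14|19)=-1, (13|19)=-1; (−1)^{-2·0·9}·(-1)^0·(-1)^-2 = +1.
v=5: a=5^0·(≡4), b=5^2·(≡3) mod 5; (4|5)=+1, (3|5)=-1; (−1)^{0·2·2}·(+1)^2·(-1)^0 = +1.
v=13: a=13^2·(≡2), b=13^-1·(≡5) mod 13; (2|13)=-1, (5|13)=-1; (−1)^{2·-1·6}·(-1)^-1·(-1)^2 = -1.
v=∞: 2319826 > 0 and -398567 < 0  ⇒  (a,b)_∞ = +1.
v=23: a=23^5·(≡19), b=23^3·(≡9) mod 23; (19|23)=-1, (9|23)=+1; (−1)^{5·3·11}·(-1)^3·(+1)^5 = +1.
v=31: a=31^2·(≡12), b=31^1·(≡25) mod 31; (12|31)=-1, (25|31)=+1; (−1)^{2·1·15}·(-1)^1·(+1)^2 = -1.
v=29: a=29^3·(≡15), b=29^4·(≡13) mod 29; (15|29)=-1, (13|29)=+1; (−1)^{3·4·14}·(-1)^4·(+1)^3 = +1.
v=2: v_2(a)=11, v_2(b)=8; units ≡ 1, 1 (mod 8); ε·ε+αω+βω = 0·0+11·0+8·0 ≡ 0  ⇒  (a,b)_2 = +1.
v=37: a=37^5·(≡15), b=37^2·(≡3) mod 37; (15|37)=-1, (3|37)=+1; (−1)^{5·2·18}·(-1)^2·(+1)^5 = +1.
v=47: a=47^3·(≡25), b=47^2·(≡13) mod 47; (25|47)=+1, (13|47)=-1; (−1)^{3·2·23}·(+1)^2·(-1)^3 = -1.
(2319826, -398567 / ℚ) ramifies at {13, 31, 43, 47}: a division algebra.

[13, 31, 43, 47]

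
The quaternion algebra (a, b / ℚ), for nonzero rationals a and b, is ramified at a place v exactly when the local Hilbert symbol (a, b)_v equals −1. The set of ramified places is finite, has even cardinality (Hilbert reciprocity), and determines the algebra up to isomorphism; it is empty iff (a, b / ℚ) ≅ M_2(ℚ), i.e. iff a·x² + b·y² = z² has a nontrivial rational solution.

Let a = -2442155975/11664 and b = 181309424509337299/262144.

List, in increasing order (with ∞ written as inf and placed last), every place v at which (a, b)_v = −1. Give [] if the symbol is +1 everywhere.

[7, 19, 29, 43]

Mod squares: a ≡ -270599, b ≡ 19. Check v ∈ {∞, 2, 3, 5, 7, 19, 29, 31, 43}.
v=43: a=43^1·(≡42), b=43^2·(≡8) mod 43; (42|43)=-1, (8|43)=-1; (−1)^{1·2·21}·(-1)^2·(-1)^1 = -1.
v=2: v_2(a)=-4, v_2(b)=-18; units ≡ 1, 3 (mod 8); ε·ε+αω+βω = 0·1+-4·1+-18·0 ≡ 0  ⇒  (a,b)_2 = +1.
v=5: a=5^2·(≡4), b=5^0·(≡1) mod 5; (4|5)=+1, (1|5)=+1; (−1)^{2·0·2}·(+1)^0·(+1)^2 = +1.
v=29: a=29^1·(≡7), b=29^2·(≡10) mod 29; (7|29)=+1, (10|29)=-1; (−1)^{1·2·14}·(+1)^2·(-1)^1 = -1.
v=∞: -270599 < 0 and 19 > 0  ⇒  (a,b)_∞ = +1.
v=31: a=31^1·(≡22), b=31^2·(≡1) mod 31; (22|31)=-1, (1|31)=+1; (−1)^{1·2·15}·(-1)^2·(+1)^1 = +1.
v=19: a=19^2·(≡3), b=19^5·(≡1) mod 19; (3|19)=-1, (1|19)=+1; (−1)^{2·5·9}·(-1)^5·(+1)^2 = -1.
v=3: a=3^-6·(≡1), b=3^0·(≡1) mod 3; (1|3)=+1, (1|3)=+1; (−1)^{-6·0·1}·(+1)^0·(+1)^-6 = +1.
v=7: a=7^1·(≡4), b=7^2·(≡6) mod 7; (4|7)=+1, (6|7)=-1; (−1)^{1·2·3}·(+1)^2·(-1)^1 = -1.
|Ram(-270599, 19)| = 4, even; anisotropic at {7, 19, 29, 43}.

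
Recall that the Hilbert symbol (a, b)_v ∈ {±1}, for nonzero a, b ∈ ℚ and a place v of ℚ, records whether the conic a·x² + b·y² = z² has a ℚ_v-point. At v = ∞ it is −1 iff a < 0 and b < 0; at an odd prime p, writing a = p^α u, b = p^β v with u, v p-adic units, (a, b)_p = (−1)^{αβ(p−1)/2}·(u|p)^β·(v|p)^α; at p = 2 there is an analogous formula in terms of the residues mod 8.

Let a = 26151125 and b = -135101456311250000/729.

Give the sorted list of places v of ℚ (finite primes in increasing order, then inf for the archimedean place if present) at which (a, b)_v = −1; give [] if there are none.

Mod squares: a ≡ 8645, b ≡ -5. Check v ∈ {∞, 2, 3, 5, 7, 11, 13, 19}.
v=2: v_2(a)=0, v_2(b)=4; units ≡ 5, 3 (mod 8); ε·ε+αω+βω = 0·1+0·1+4·1 ≡ 0  ⇒  (a,b)_2 = +1.
v=11: a=11^2·(≡8), b=11^6·(≡7) mod 11; (8|11)=-1, (7|11)=-1; (−1)^{2·6·5}·(-1)^6·(-1)^2 = +1.
v=13: a=13^1·(≡5), b=13^2·(≡6) mod 13; (5|13)=-1, (6|13)=-1; (−1)^{1·2·6}·(-1)^2·(-1)^1 = -1.
v=5: a=5^3·(≡4), b=5^7·(≡4) mod 5; (4|5)=+1, (4|5)=+1; (−1)^{3·7·2}·(+1)^7·(+1)^3 = +1.
v=19: a=19^1·(≡15), b=19^2·(≡8) mod 19; (15|19)=-1, (8|19)=-1; (−1)^{1·2·9}·(-1)^2·(-1)^1 = -1.
v=∞: 8645 > 0 and -5 < 0  ⇒  (a,b)_∞ = +1.
v=3: a=3^0·(≡2), b=3^-6·(≡1) mod 3; (2|3)=-1, (1|3)=+1; (−1)^{0·-6·1}·(-1)^-6·(+1)^0 = +1.
v=7: a=7^1·(≡3), b=7^0·(≡2) mod 7; (3|7)=-1, (2|7)=+1; (−1)^{1·0·3}·(-1)^0·(+1)^1 = +1.
|Ram(8645, -5)| = 2, even; anisotropic at {13, 19}.

[13, 19]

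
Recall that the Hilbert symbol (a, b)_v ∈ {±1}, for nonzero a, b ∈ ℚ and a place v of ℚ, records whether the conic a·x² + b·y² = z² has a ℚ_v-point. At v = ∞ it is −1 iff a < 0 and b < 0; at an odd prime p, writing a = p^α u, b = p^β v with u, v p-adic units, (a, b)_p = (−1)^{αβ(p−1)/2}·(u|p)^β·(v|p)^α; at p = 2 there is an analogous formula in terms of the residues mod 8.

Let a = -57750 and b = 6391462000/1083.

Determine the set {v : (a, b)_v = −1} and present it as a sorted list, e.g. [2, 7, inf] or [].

[2, 3]

Mod squares: a ≡ -2310, b ≡ 165. Check v ∈ {∞, 2, 3, 5, 7, 11, 19}.
v=3: a=3^1·(≡1), b=3^-1·(≡1) mod 3; (1|3)=+1, (1|3)=+1; (−1)^{1·-1·1}·(+1)^-1·(+1)^1 = -1.
v=7: a=7^1·(≡3), b=7^4·(≡1) mod 7; (3|7)=-1, (1|7)=+1; (−1)^{1·4·3}·(-1)^4·(+1)^1 = +1.
v=19: a=19^0·(≡10), b=19^-2·(≡18) mod 19; (10|19)=-1, (18|19)=-1; (−1)^{0·-2·9}·(-1)^-2·(-1)^0 = +1.
v=2: v_2(a)=1, v_2(b)=4; units ≡ 5, 5 (mod 8); ε·ε+αω+βω = 0·0+1·1+4·1 ≡ 1  ⇒  (a,b)_2 = -1.
v=∞: -2310 < 0 and 165 > 0  ⇒  (a,b)_∞ = +1.
v=5: a=5^3·(≡3), b=5^3·(≡2) mod 5; (3|5)=-1, (2|5)=-1; (−1)^{3·3·2}·(-1)^3·(-1)^3 = +1.
v=11: a=11^1·(≡8), b=11^3·(≡1) mod 11; (8|11)=-1, (1|11)=+1; (−1)^{1·3·5}·(-1)^3·(+1)^1 = +1.
(-2310, 165 / ℚ) ramifies at {2, 3}: a division algebra.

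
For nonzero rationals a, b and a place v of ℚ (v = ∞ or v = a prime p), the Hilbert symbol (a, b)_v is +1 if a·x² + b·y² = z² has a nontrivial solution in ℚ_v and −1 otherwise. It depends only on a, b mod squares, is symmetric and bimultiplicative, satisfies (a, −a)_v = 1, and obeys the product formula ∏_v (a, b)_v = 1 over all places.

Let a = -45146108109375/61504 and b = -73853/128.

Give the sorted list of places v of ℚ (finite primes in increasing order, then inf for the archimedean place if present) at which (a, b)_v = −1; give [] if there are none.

[3, 19, 23, inf]

Mod squares: a ≡ -399, b ≡ -874. Check v ∈ {∞, 2, 3, 5, 7, 13, 19, 23, 31}.
v=5: a=5^6·(≡4), b=5^0·(≡4) mod 5; (4|5)=+1, (4|5)=+1; (−1)^{6·0·2}·(+1)^0·(+1)^6 = +1.
v=31: a=31^-2·(≡10), b=31^0·(≡5) mod 31; (10|31)=+1, (5|31)=+1; (−1)^{-2·0·15}·(+1)^0·(+1)^-2 = +1.
v=∞: -399 < 0 and -874 < 0  ⇒  (a,b)_∞ = -1.
v=7: a=7^1·(≡6), b=7^0·(≡2) mod 7; (6|7)=-1, (2|7)=+1; (−1)^{1·0·3}·(-1)^0·(+1)^1 = +1.
v=2: v_2(a)=-6, v_2(b)=-7; units ≡ 1, 3 (mod 8); ε·ε+αω+βω = 0·1+-6·1+-7·0 ≡ 0  ⇒  (a,b)_2 = +1.
v=3: a=3^5·(≡2), b=3^0·(≡2) mod 3; (2|3)=-1, (2|3)=-1; (−1)^{5·0·1}·(-1)^0·(-1)^5 = -1.
v=23: a=23^2·(≡10), b=23^1·(≡6) mod 23; (10|23)=-1, (6|23)=+1; (−1)^{2·1·11}·(-1)^1·(+1)^2 = -1.
v=19: a=19^1·(≡17), b=19^1·(≡6) mod 19; (17|19)=+1, (6|19)=+1; (−1)^{1·1·9}·(+1)^1·(+1)^1 = -1.
v=13: a=13^2·(≡9), b=13^2·(≡4) mod 13; (9|13)=+1, (4|13)=+1; (−1)^{2·2·6}·(+1)^2·(+1)^2 = +1.
(-399, -874 / ℚ) ramifies at {3, 19, 23, ∞}: a division algebra.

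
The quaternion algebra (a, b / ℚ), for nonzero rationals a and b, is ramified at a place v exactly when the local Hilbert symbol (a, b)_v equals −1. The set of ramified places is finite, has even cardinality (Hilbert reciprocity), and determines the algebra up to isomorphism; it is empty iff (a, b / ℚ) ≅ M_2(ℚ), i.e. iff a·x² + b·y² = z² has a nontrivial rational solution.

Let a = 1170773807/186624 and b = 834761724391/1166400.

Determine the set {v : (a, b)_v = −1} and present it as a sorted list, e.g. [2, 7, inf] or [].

Mod squares: a ≡ 47, b ≡ 33511. Check v ∈ {∞, 2, 3, 5, 7, 23, 31, 47}.
v=2: v_2(a)=-8, v_2(b)=-6; units ≡ 7, 7 (mod 8); ε·ε+αω+βω = 1·1+-8·0+-6·0 ≡ 1  ⇒  (a,b)_2 = -1.
v=7: a=7^2·(≡3), b=7^2·(≡4) mod 7; (3|7)=-1, (4|7)=+1; (−1)^{2·2·3}·(-1)^2·(+1)^2 = +1.
v=31: a=31^2·(≡20), b=31^3·(≡24) mod 31; (20|31)=+1, (24|31)=-1; (−1)^{2·3·15}·(+1)^3·(-1)^2 = +1.
v=∞: 47 > 0 and 33511 > 0  ⇒  (a,b)_∞ = +1.
v=23: a=23^2·(≡4), b=23^3·(≡18) mod 23; (4|23)=+1, (18|23)=+1; (−1)^{2·3·11}·(+1)^3·(+1)^2 = +1.
v=3: a=3^-6·(≡2), b=3^-6·(≡1) mod 3; (2|3)=-1, (1|3)=+1; (−1)^{-6·-6·1}·(-1)^-6·(+1)^-6 = +1.
v=47: a=47^1·(≡1), b=47^1·(≡37) mod 47; (1|47)=+1, (37|47)=+1; (−1)^{1·1·23}·(+1)^1·(+1)^1 = -1.
v=5: a=5^0·(≡3), b=5^-2·(≡1) mod 5; (3|5)=-1, (1|5)=+1; (−1)^{0·-2·2}·(-1)^-2·(+1)^0 = +1.
(47, 33511 / ℚ) ramifies at {2, 47}: a division algebra.

[2, 47]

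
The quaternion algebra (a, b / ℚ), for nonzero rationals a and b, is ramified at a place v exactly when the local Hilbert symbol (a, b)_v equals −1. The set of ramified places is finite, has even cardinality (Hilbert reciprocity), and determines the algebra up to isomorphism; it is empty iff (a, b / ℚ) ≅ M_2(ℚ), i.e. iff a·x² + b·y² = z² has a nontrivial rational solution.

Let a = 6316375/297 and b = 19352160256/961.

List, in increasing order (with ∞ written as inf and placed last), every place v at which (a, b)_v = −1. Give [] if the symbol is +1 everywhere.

Mod squares: a ≡ 49335, b ≡ 111826. Check v ∈ {∞, 2, 3, 5, 11, 13, 17, 23, 31}.
v=3: a=3^-3·(≡2), b=3^0·(≡1) mod 3; (2|3)=-1, (1|3)=+1; (−1)^{-3·0·1}·(-1)^0·(+1)^-3 = +1.
v=∞: 49335 > 0 and 111826 > 0  ⇒  (a,b)_∞ = +1.
v=2: v_2(a)=0, v_2(b)=11; units ≡ 7, 1 (mod 8); ε·ε+αω+βω = 1·0+0·0+11·0 ≡ 0  ⇒  (a,b)_2 = +1.
v=13: a=13^3·(≡12), b=13^3·(≡1) mod 13; (12|13)=+1, (1|13)=+1; (−1)^{3·3·6}·(+1)^3·(+1)^3 = +1.
v=31: a=31^0·(≡19), b=31^-2·(≡2) mod 31; (19|31)=+1, (2|31)=+1; (−1)^{0·-2·15}·(+1)^-2·(+1)^0 = +1.
v=5: a=5^3·(≡3), b=5^0·(≡1) mod 5; (3|5)=-1, (1|5)=+1; (−1)^{3·0·2}·(-1)^0·(+1)^3 = +1.
v=17: a=17^0·(≡1), b=17^1·(≡8) mod 17; (1|17)=+1, (8|17)=+1; (−1)^{0·1·8}·(+1)^1·(+1)^0 = +1.
v=11: a=11^-1·(≡2), b=11^1·(≡2) mod 11; (2|11)=-1, (2|11)=-1; (−1)^{-1·1·5}·(-1)^1·(-1)^-1 = -1.
v=23: a=23^1·(≡9), b=23^1·(≡2) mod 23; (9|23)=+1, (2|23)=+1; (−1)^{1·1·11}·(+1)^1·(+1)^1 = -1.
(49335, 111826 / ℚ) ramifies at {11, 23}: a division algebra.

[11, 23]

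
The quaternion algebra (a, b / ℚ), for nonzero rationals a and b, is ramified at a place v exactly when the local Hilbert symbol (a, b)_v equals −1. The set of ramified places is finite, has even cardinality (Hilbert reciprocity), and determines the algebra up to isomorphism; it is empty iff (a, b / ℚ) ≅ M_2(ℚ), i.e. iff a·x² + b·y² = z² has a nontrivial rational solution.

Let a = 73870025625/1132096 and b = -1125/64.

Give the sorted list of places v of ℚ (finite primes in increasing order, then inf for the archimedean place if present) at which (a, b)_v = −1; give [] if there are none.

(a, b) ≡ (561, -5) mod (ℚ^×)²; places V = {2, 3, 5, 7, 11, 17, 19, ∞}.
(a,b)_17: α=3, u≡4; β=0, v≡5 (mod 17); (4|17)=+1, (5|17)=-1; sign (−1)^0·+1^0·-1^3 = -1.
(a,b)_5: α=4, u≡1; β=3, v≡4 (mod 5); (1|5)=+1, (4|5)=+1; sign (−1)^0·+1^3·+1^4 = +1.
(a,b)_2: α=-6, β=-6; u≡1, v≡3 (mod 8); ε(u)ε(v)=0·1, αω(v)=-6·1, βω(u)=-6·0; sum ≡ 0  ⇒  +1.
(a,b)_7: α=-2, u≡1; β=0, v≡2 (mod 7); (1|7)=+1, (2|7)=+1; sign (−1)^0·+1^0·+1^-2 = +1.
(a,b)_11: α=1, u≡8; β=0, v≡7 (mod 11); (8|11)=-1, (7|11)=-1; sign (−1)^0·-1^0·-1^1 = -1.
(a,b)_∞: sgn(561)=+, sgn(-5)=−, so +1.
(a,b)_3: α=7, u≡1; β=2, v≡1 (mod 3); (1|3)=+1, (1|3)=+1; sign (−1)^0·+1^2·+1^7 = +1.
(a,b)_19: α=-2, u≡10; β=0, v≡13 (mod 19); (10|19)=-1, (13|19)=-1; sign (−1)^0·-1^0·-1^-2 = +1.
(561, -5 / ℚ) ramifies at {11, 17}: a division algebra.

[11, 17]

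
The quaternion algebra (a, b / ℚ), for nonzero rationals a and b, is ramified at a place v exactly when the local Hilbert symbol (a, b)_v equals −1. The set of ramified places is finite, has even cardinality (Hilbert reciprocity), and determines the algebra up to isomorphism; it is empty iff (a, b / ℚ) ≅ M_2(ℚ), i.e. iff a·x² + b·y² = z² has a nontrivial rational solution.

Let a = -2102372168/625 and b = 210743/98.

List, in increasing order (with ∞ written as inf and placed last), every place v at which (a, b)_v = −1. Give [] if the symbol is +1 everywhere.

(a, b) ≡ (-2, 2494) mod (ℚ^×)²; places V = {2, 5, 7, 13, 29, 43, ∞}.
(a,b)_2: α=3, β=-1; u≡7, v≡7 (mod 8); ε(u)ε(v)=1·1, αω(v)=3·0, βω(u)=-1·0; sum ≡ 1  ⇒  -1.
(a,b)_13: α=2, u≡5; β=2, v≡11 (mod 13); (5|13)=-1, (11|13)=-1; sign (−1)^0·-1^2·-1^2 = +1.
(a,b)_5: α=-4, u≡2; β=0, v≡1 (mod 5); (2|5)=-1, (1|5)=+1; sign (−1)^0·-1^0·+1^-4 = +1.
(a,b)_7: α=0, u≡3; β=-2, v≡4 (mod 7); (3|7)=-1, (4|7)=+1; sign (−1)^0·-1^-2·+1^0 = +1.
(a,b)_∞: sgn(-2)=−, sgn(2494)=+, so +1.
(a,b)_43: α=2, u≡40; β=1, v≡25 (mod 43); (40|43)=+1, (25|43)=+1; sign (−1)^0·+1^1·+1^2 = +1.
(a,b)_29: α=2, u≡26; β=1, v≡20 (mod 29); (26|29)=-1, (20|29)=+1; sign (−1)^0·-1^1·+1^2 = -1.
|Ram(-2, 2494)| = 2, even; anisotropic at {2, 29}.

[2, 29]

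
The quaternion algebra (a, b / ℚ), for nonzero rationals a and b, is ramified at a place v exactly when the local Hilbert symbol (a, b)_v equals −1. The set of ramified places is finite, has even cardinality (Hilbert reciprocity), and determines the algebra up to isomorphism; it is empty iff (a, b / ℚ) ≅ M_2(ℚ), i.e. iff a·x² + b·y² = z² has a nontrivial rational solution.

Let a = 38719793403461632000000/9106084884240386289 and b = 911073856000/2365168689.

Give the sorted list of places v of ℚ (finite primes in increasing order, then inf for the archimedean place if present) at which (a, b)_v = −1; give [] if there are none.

[5, 7]

Mod squares: a ≡ 7, b ≡ 10. Check v ∈ {∞, 2, 3, 5, 7, 11, 13, 29, 37, 43}.
v=5: a=5^6·(≡2), b=5^3·(≡2) mod 5; (2|5)=-1, (2|5)=-1; (−1)^{6·3·2}·(-1)^3·(-1)^6 = -1.
v=29: a=29^-2·(≡25), b=29^-2·(≡14) mod 29; (25|29)=+1, (14|29)=-1; (−1)^{-2·-2·14}·(+1)^-2·(-1)^-2 = +1.
v=43: a=43^-4·(≡2), b=43^-2·(≡14) mod 43; (2|43)=-1, (14|43)=+1; (−1)^{-4·-2·21}·(-1)^-2·(+1)^-4 = +1.
v=7: a=7^9·(≡4), b=7^6·(≡6) mod 7; (4|7)=+1, (6|7)=-1; (−1)^{9·6·3}·(+1)^6·(-1)^9 = -1.
v=3: a=3^-4·(≡1), b=3^-2·(≡1) mod 3; (1|3)=+1, (1|3)=+1; (−1)^{-4·-2·1}·(+1)^-2·(+1)^-4 = +1.
v=13: a=13^-4·(≡2), b=13^-2·(≡1) mod 13; (2|13)=-1, (1|13)=+1; (−1)^{-4·-2·6}·(-1)^-2·(+1)^-4 = +1.
v=37: a=37^-2·(≡36), b=37^0·(≡9) mod 37; (36|37)=+1, (9|37)=+1; (−1)^{-2·0·18}·(+1)^0·(+1)^-2 = +1.
v=2: v_2(a)=22, v_2(b)=9; units ≡ 7, 5 (mod 8); ε·ε+αω+βω = 1·0+22·1+9·0 ≡ 0  ⇒  (a,b)_2 = +1.
v=∞: 7 > 0 and 10 > 0  ⇒  (a,b)_∞ = +1.
v=11: a=11^4·(≡10), b=11^2·(≡2) mod 11; (10|11)=-1, (2|11)=-1; (−1)^{4·2·5}·(-1)^2·(-1)^4 = +1.
Ram(7, 10) = {5, 7}; no ℚ_5-point on the conic.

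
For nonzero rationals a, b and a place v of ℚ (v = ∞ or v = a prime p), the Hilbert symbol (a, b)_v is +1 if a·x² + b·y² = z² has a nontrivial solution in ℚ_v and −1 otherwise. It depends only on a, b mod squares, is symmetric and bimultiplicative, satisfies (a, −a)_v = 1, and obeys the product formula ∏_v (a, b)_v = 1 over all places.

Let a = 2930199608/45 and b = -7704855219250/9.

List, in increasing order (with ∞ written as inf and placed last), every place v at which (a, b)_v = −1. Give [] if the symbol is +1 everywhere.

[5, 19]

(a, b) ≡ (1525510, -370) mod (ℚ^×)²; places V = {2, 3, 5, 7, 19, 31, 37, ∞}.
(a,b)_5: α=-1, u≡2; β=3, v≡4 (mod 5); (2|5)=-1, (4|5)=+1; sign (−1)^0·-1^3·+1^-1 = -1.
(a,b)_7: α=5, u≡3; β=4, v≡2 (mod 7); (3|7)=-1, (2|7)=+1; sign (−1)^0·-1^4·+1^5 = +1.
(a,b)_3: α=-2, u≡1; β=-2, v≡2 (mod 3); (1|3)=+1, (2|3)=-1; sign (−1)^0·+1^-2·-1^-2 = +1.
(a,b)_31: α=1, u≡29; β=2, v≡9 (mod 31); (29|31)=-1, (9|31)=+1; sign (−1)^0·-1^2·+1^1 = +1.
(a,b)_19: α=1, u≡12; β=2, v≡13 (mod 19); (12|19)=-1, (13|19)=-1; sign (−1)^0·-1^2·-1^1 = -1.
(a,b)_∞: sgn(1525510)=+, sgn(-370)=−, so +1.
(a,b)_2: α=3, β=1; u≡3, v≡7 (mod 8); ε(u)ε(v)=1·1, αω(v)=3·0, βω(u)=1·1; sum ≡ 0  ⇒  +1.
(a,b)_37: α=1, u≡10; β=1, v≡1 (mod 37); (10|37)=+1, (1|37)=+1; sign (−1)^0·+1^1·+1^1 = +1.
|Ram(1525510, -370)| = 2, even; anisotropic at {5, 19}.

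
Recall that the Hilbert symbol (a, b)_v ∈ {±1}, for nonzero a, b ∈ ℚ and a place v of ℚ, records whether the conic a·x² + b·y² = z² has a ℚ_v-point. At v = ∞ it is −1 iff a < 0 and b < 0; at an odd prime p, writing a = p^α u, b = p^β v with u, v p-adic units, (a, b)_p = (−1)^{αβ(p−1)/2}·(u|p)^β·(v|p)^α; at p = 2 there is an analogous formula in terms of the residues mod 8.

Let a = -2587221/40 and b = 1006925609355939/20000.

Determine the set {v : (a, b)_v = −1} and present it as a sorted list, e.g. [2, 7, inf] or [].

[3, 5, 7, 13]

(a, b) ≡ (-210, 182) mod (ℚ^×)²; places V = {2, 3, 5, 7, 13, ∞}.
(a,b)_7: α=1, u≡5; β=1, v≡6 (mod 7); (5|7)=-1, (6|7)=-1; sign (−1)^1·-1^1·-1^1 = -1.
(a,b)_∞: sgn(-210)=−, sgn(182)=+, so +1.
(a,b)_2: α=-3, β=-5; u≡7, v≡3 (mod 8); ε(u)ε(v)=1·1, αω(v)=-3·1, βω(u)=-5·0; sum ≡ 0  ⇒  +1.
(a,b)_5: α=-1, u≡3; β=-4, v≡2 (mod 5); (3|5)=-1, (2|5)=-1; sign (−1)^0·-1^-4·-1^-1 = -1.
(a,b)_3: α=7, u≡2; β=18, v≡2 (mod 3); (2|3)=-1, (2|3)=-1; sign (−1)^0·-1^18·-1^7 = -1.
(a,b)_13: α=2, u≡5; β=5, v≡12 (mod 13); (5|13)=-1, (12|13)=+1; sign (−1)^0·-1^5·+1^2 = -1.
|Ram(-210, 182)| = 4, even; anisotropic at {3, 5, 7, 13}.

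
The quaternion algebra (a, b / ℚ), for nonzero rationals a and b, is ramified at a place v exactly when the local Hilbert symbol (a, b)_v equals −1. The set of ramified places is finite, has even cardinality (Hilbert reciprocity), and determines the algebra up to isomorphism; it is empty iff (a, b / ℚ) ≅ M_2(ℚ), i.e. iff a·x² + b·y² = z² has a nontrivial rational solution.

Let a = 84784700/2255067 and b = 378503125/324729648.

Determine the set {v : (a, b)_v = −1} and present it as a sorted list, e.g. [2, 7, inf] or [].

(a, b) ≡ (429, 15015) mod (ℚ^×)²; places V = {2, 3, 5, 7, 11, 13, 17, ∞}.
(a,b)_11: α=3, u≡10; β=3, v≡3 (mod 11); (10|11)=-1, (3|11)=+1; sign (−1)^1·-1^3·+1^3 = +1.
(a,b)_∞: sgn(429)=+, sgn(15015)=+, so +1.
(a,b)_5: α=2, u≡4; β=5, v≡2 (mod 5); (4|5)=+1, (2|5)=-1; sign (−1)^0·+1^5·-1^2 = +1.
(a,b)_2: α=2, β=-4; u≡5, v≡7 (mod 8); ε(u)ε(v)=0·1, αω(v)=2·0, βω(u)=-4·1; sum ≡ 0  ⇒  +1.
(a,b)_7: α=2, u≡4; β=1, v≡5 (mod 7); (4|7)=+1, (5|7)=-1; sign (−1)^0·+1^1·-1^2 = +1.
(a,b)_3: α=-3, u≡2; β=-5, v≡1 (mod 3); (2|3)=-1, (1|3)=+1; sign (−1)^1·-1^-5·+1^-3 = +1.
(a,b)_13: α=1, u≡11; β=1, v≡5 (mod 13); (11|13)=-1, (5|13)=-1; sign (−1)^0·-1^1·-1^1 = +1.
(a,b)_17: α=-4, u≡9; β=-4, v≡1 (mod 17); (9|17)=+1, (1|17)=+1; sign (−1)^0·+1^-4·+1^-4 = +1.
Ram(a, b) = ∅: the form 429·x² + 15015·y² − z² is isotropic over every ℚ_v, so by Hasse–Minkowski it is isotropic over ℚ.

[]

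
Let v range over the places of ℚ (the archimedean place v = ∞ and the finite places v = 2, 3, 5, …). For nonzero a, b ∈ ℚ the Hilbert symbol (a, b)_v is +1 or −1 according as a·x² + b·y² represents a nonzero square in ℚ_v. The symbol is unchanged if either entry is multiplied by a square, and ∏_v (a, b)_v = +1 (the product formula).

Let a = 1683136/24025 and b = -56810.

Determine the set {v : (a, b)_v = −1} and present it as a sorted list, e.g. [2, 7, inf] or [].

[19, 23]

(a, b) ≡ (91, -56810) mod (ℚ^×)²; places V = {2, 5, 7, 13, 17, 19, 23, 31, ∞}.
(a,b)_7: α=1, u≡5; β=0, v≡2 (mod 7); (5|7)=-1, (2|7)=+1; sign (−1)^0·-1^0·+1^1 = +1.
(a,b)_13: α=1, u≡5; β=1, v≡11 (mod 13); (5|13)=-1, (11|13)=-1; sign (−1)^0·-1^1·-1^1 = +1.
(a,b)_∞: sgn(91)=+, sgn(-56810)=−, so +1.
(a,b)_17: α=2, u≡11; β=0, v≡4 (mod 17); (11|17)=-1, (4|17)=+1; sign (−1)^0·-1^0·+1^2 = +1.
(a,b)_23: α=0, u≡5; β=1, v≡14 (mod 23); (5|23)=-1, (14|23)=-1; sign (−1)^0·-1^1·-1^0 = -1.
(a,b)_5: α=-2, u≡1; β=1, v≡3 (mod 5); (1|5)=+1, (3|5)=-1; sign (−1)^0·+1^1·-1^-2 = +1.
(a,b)_19: α=0, u≡15; β=1, v≡12 (mod 19); (15|19)=-1, (12|19)=-1; sign (−1)^0·-1^1·-1^0 = -1.
(a,b)_31: α=-2, u≡17; β=0, v≡13 (mod 31); (17|31)=-1, (13|31)=-1; sign (−1)^0·-1^0·-1^-2 = +1.
(a,b)_2: α=6, β=1; u≡3, v≡3 (mod 8); ε(u)ε(v)=1·1, αω(v)=6·1, βω(u)=1·1; sum ≡ 0  ⇒  +1.
Ram(91, -56810) = {19, 23}; no ℚ_19-point on the conic.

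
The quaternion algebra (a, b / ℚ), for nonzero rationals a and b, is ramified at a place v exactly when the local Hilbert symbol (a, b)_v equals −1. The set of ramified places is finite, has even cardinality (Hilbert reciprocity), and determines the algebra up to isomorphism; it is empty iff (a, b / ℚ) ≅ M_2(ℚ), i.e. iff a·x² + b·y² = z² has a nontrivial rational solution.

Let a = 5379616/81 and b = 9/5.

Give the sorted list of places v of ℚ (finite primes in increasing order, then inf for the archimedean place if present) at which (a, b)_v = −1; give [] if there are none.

Mod squares: a ≡ 336226, b ≡ 5. Check v ∈ {∞, 2, 3, 5, 11, 17, 29, 31}.
v=31: a=31^1·(≡26), b=31^0·(≡8) mod 31; (26|31)=-1, (8|31)=+1; (−1)^{1·0·15}·(-1)^0·(+1)^1 = +1.
v=2: v_2(a)=5, v_2(b)=0; units ≡ 1, 5 (mod 8); ε·ε+αω+βω = 0·0+5·1+0·0 ≡ 1  ⇒  (a,b)_2 = -1.
v=5: a=5^0·(≡1), b=5^-1·(≡4) mod 5; (1|5)=+1, (4|5)=+1; (−1)^{0·-1·2}·(+1)^-1·(+1)^0 = +1.
v=11: a=11^1·(≡10), b=11^0·(≡4) mod 11; (10|11)=-1, (4|11)=+1; (−1)^{1·0·5}·(-1)^0·(+1)^1 = +1.
v=3: a=3^-4·(≡1), b=3^2·(≡2) mod 3; (1|3)=+1, (2|3)=-1; (−1)^{-4·2·1}·(+1)^2·(-1)^-4 = +1.
v=∞: 336226 > 0 and 5 > 0  ⇒  (a,b)_∞ = +1.
v=29: a=29^1·(≡16), b=29^0·(≡25) mod 29; (16|29)=+1, (25|29)=+1; (−1)^{1·0·14}·(+1)^0·(+1)^1 = +1.
v=17: a=17^1·(≡6), b=17^0·(≡12) mod 17; (6|17)=-1, (12|17)=-1; (−1)^{1·0·8}·(-1)^0·(-1)^1 = -1.
Ram(336226, 5) = {2, 17}; no ℚ_2-point on the conic.

[2, 17]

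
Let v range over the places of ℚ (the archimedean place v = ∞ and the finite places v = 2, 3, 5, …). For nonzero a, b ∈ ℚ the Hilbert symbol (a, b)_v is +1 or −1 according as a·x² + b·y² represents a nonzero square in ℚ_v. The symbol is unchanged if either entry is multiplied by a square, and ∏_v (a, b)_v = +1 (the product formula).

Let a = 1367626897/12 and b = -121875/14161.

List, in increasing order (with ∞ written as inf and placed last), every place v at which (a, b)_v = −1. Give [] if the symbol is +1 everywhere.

[3, 19]

(a, b) ≡ (289731, -195) mod (ℚ^×)²; places V = {2, 3, 5, 7, 13, 17, 19, 23, ∞}.
(a,b)_5: α=0, u≡1; β=5, v≡1 (mod 5); (1|5)=+1, (1|5)=+1; sign (−1)^0·+1^5·+1^0 = +1.
(a,b)_2: α=-2, β=0; u≡3, v≡5 (mod 8); ε(u)ε(v)=1·0, αω(v)=-2·1, βω(u)=0·1; sum ≡ 0  ⇒  +1.
(a,b)_17: α=3, u≡8; β=-2, v≡1 (mod 17); (8|17)=+1, (1|17)=+1; sign (−1)^0·+1^-2·+1^3 = +1.
(a,b)_23: α=1, u≡2; β=0, v≡3 (mod 23); (2|23)=+1, (3|23)=+1; sign (−1)^0·+1^0·+1^1 = +1.
(a,b)_13: α=1, u≡2; β=1, v≡6 (mod 13); (2|13)=-1, (6|13)=-1; sign (−1)^0·-1^1·-1^1 = +1.
(a,b)_19: α=1, u≡5; β=0, v≡8 (mod 19); (5|19)=+1, (8|19)=-1; sign (−1)^0·+1^0·-1^1 = -1.
(a,b)_3: α=-1, u≡1; β=1, v≡1 (mod 3); (1|3)=+1, (1|3)=+1; sign (−1)^1·+1^1·+1^-1 = -1.
(a,b)_∞: sgn(289731)=+, sgn(-195)=−, so +1.
(a,b)_7: α=2, u≡2; β=-2, v≡1 (mod 7); (2|7)=+1, (1|7)=+1; sign (−1)^0·+1^-2·+1^2 = +1.
|Ram(289731, -195)| = 2, even; anisotropic at {3, 19}.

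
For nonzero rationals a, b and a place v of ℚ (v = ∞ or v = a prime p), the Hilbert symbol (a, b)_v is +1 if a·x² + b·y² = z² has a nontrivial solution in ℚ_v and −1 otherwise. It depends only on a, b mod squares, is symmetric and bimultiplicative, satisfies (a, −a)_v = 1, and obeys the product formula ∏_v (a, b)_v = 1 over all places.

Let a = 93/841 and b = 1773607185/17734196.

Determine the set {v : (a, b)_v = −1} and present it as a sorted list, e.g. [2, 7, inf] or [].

Mod squares: a ≡ 93, b ≡ 13485. Check v ∈ {∞, 2, 3, 5, 7, 17, 23, 29, 31}.
v=∞: 93 > 0 and 13485 > 0  ⇒  (a,b)_∞ = +1.
v=17: a=17^0·(≡1), b=17^-2·(≡13) mod 17; (1|17)=+1, (13|17)=+1; (−1)^{0·-2·8}·(+1)^-2·(+1)^0 = +1.
v=2: v_2(a)=0, v_2(b)=-2; units ≡ 5, 5 (mod 8); ε·ε+αω+βω = 0·0+0·1+-2·1 ≡ 0  ⇒  (a,b)_2 = +1.
v=3: a=3^1·(≡1), b=3^5·(≡1) mod 3; (1|3)=+1, (1|3)=+1; (−1)^{1·5·1}·(+1)^5·(+1)^1 = -1.
v=31: a=31^1·(≡24), b=31^3·(≡28) mod 31; (24|31)=-1, (28|31)=+1; (−1)^{1·3·15}·(-1)^3·(+1)^1 = +1.
v=29: a=29^-2·(≡6), b=29^-1·(≡13) mod 29; (6|29)=+1, (13|29)=+1; (−1)^{-2·-1·14}·(+1)^-1·(+1)^-2 = +1.
v=5: a=5^0·(≡3), b=5^1·(≡2) mod 5; (3|5)=-1, (2|5)=-1; (−1)^{0·1·2}·(-1)^1·(-1)^0 = -1.
v=7: a=7^0·(≡2), b=7^2·(≡6) mod 7; (2|7)=+1, (6|7)=-1; (−1)^{0·2·3}·(+1)^2·(-1)^0 = +1.
v=23: a=23^0·(≡16), b=23^-2·(≡21) mod 23; (16|23)=+1, (21|23)=-1; (−1)^{0·-2·11}·(+1)^-2·(-1)^0 = +1.
Ram(93, 13485) = {3, 5}; no ℚ_3-point on the conic.

[3, 5]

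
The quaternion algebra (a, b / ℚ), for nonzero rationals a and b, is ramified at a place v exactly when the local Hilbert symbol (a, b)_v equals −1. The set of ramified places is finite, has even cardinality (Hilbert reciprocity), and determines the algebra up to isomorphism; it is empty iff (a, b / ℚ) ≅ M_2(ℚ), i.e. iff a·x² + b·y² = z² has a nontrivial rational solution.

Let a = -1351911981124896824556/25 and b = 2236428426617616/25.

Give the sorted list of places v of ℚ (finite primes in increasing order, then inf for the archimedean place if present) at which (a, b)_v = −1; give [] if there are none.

(a, b) ≡ (-1950179, 1542773001) mod (ℚ^×)²; places V = {2, 3, 5, 7, 11, 17, 19, 23, 29, 31, 43, ∞}.
(a,b)_43: α=3, u≡27; β=2, v≡41 (mod 43); (27|43)=-1, (41|43)=+1; sign (−1)^0·-1^2·+1^3 = +1.
(a,b)_23: α=2, u≡10; β=1, v≡18 (mod 23); (10|23)=-1, (18|23)=+1; sign (−1)^0·-1^1·+1^2 = -1.
(a,b)_2: α=2, β=4; u≡5, v≡1 (mod 8); ε(u)ε(v)=0·0, αω(v)=2·0, βω(u)=4·1; sum ≡ 0  ⇒  +1.
(a,b)_∞: sgn(-1950179)=−, sgn(1542773001)=+, so +1.
(a,b)_3: α=6, u≡1; β=1, v≡1 (mod 3); (1|3)=+1, (1|3)=+1; sign (−1)^0·+1^1·+1^6 = +1.
(a,b)_5: α=-2, u≡4; β=-2, v≡1 (mod 5); (4|5)=+1, (1|5)=+1; sign (−1)^0·+1^-2·+1^-2 = +1.
(a,b)_7: α=1, u≡3; β=3, v≡1 (mod 7); (3|7)=-1, (1|7)=+1; sign (−1)^1·-1^3·+1^1 = +1.
(a,b)_17: α=2, u≡11; β=1, v≡2 (mod 17); (11|17)=-1, (2|17)=+1; sign (−1)^0·-1^1·+1^2 = -1.
(a,b)_29: α=2, u≡4; β=1, v≡26 (mod 29); (4|29)=+1, (26|29)=-1; sign (−1)^0·+1^1·-1^2 = +1.
(a,b)_19: α=1, u≡5; β=1, v≡2 (mod 19); (5|19)=+1, (2|19)=-1; sign (−1)^1·+1^1·-1^1 = +1.
(a,b)_31: α=1, u≡22; β=1, v≡29 (mod 31); (22|31)=-1, (29|31)=-1; sign (−1)^1·-1^1·-1^1 = -1.
(a,b)_11: α=1, u≡1; β=1, v≡1 (mod 11); (1|11)=+1, (1|11)=+1; sign (−1)^1·+1^1·+1^1 = -1.
|Ram(-1950179, 1542773001)| = 4, even; anisotropic at {11, 17, 23, 31}.

[11, 17, 23, 31]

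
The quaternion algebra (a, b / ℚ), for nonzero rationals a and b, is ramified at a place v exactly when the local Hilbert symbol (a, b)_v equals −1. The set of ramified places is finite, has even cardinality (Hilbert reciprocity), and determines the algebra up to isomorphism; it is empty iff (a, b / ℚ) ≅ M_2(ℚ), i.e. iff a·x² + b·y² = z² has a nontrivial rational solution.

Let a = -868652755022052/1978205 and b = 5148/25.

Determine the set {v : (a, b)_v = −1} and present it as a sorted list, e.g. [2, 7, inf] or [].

[2, 3, 5, 7, 11, 13]

Mod squares: a ≡ -1365, b ≡ 143. Check v ∈ {∞, 2, 3, 5, 7, 11, 13, 17, 37}.
v=7: a=7^3·(≡1), b=7^0·(≡6) mod 7; (1|7)=+1, (6|7)=-1; (−1)^{3·0·3}·(+1)^0·(-1)^3 = -1.
v=3: a=3^9·(≡1), b=3^2·(≡2) mod 3; (1|3)=+1, (2|3)=-1; (−1)^{9·2·1}·(+1)^2·(-1)^9 = -1.
v=5: a=5^-1·(≡3), b=5^-2·(≡3) mod 5; (3|5)=-1, (3|5)=-1; (−1)^{-1·-2·2}·(-1)^-2·(-1)^-1 = -1.
v=17: a=17^-2·(≡6), b=17^0·(≡6) mod 17; (6|17)=-1, (6|17)=-1; (−1)^{-2·0·8}·(-1)^0·(-1)^-2 = +1.
v=37: a=37^-2·(≡28), b=37^0·(≡15) mod 37; (28|37)=+1, (15|37)=-1; (−1)^{-2·0·18}·(+1)^0·(-1)^-2 = +1.
v=∞: -1365 < 0 and 143 > 0  ⇒  (a,b)_∞ = +1.
v=2: v_2(a)=2, v_2(b)=2; units ≡ 3, 7 (mod 8); ε·ε+αω+βω = 1·1+2·0+2·1 ≡ 1  ⇒  (a,b)_2 = -1.
v=11: a=11^4·(≡7), b=11^1·(≡2) mod 11; (7|11)=-1, (2|11)=-1; (−1)^{4·1·5}·(-1)^1·(-1)^4 = -1.
v=13: a=13^3·(≡12), b=13^1·(≡7) mod 13; (12|13)=+1, (7|13)=-1; (−1)^{3·1·6}·(+1)^1·(-1)^3 = -1.
|Ram(-1365, 143)| = 6, even; anisotropic at {2, 3, 5, 7, 11, 13}.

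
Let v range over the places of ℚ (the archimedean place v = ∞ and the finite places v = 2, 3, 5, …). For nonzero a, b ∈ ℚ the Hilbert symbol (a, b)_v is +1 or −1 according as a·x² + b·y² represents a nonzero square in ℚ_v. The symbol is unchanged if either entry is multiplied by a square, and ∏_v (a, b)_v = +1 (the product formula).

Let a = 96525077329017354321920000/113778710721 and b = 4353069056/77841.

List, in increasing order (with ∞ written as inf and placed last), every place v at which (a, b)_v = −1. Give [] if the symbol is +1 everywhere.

[7, 41]

Mod squares: a ≡ 13202, b ≡ 41. Check v ∈ {∞, 2, 3, 5, 7, 11, 13, 23, 31, 41}.
v=31: a=31^-4·(≡13), b=31^-2·(≡4) mod 31; (13|31)=-1, (4|31)=+1; (−1)^{-4·-2·15}·(-1)^-2·(+1)^-4 = +1.
v=41: a=41^3·(≡27), b=41^1·(≡2) mod 41; (27|41)=-1, (2|41)=+1; (−1)^{3·1·20}·(-1)^1·(+1)^3 = -1.
v=23: a=23^5·(≡21), b=23^2·(≡12) mod 23; (21|23)=-1, (12|23)=+1; (−1)^{5·2·11}·(-1)^2·(+1)^5 = +1.
v=11: a=11^2·(≡10), b=11^0·(≡10) mod 11; (10|11)=-1, (10|11)=-1; (−1)^{2·0·5}·(-1)^0·(-1)^2 = +1.
v=2: v_2(a)=23, v_2(b)=12; units ≡ 1, 1 (mod 8); ε·ε+αω+βω = 0·0+23·0+12·0 ≡ 0  ⇒  (a,b)_2 = +1.
v=∞: 13202 > 0 and 41 > 0  ⇒  (a,b)_∞ = +1.
v=13: a=13^-2·(≡8), b=13^0·(≡5) mod 13; (8|13)=-1, (5|13)=-1; (−1)^{-2·0·6}·(-1)^0·(-1)^-2 = +1.
v=7: a=7^3·(≡5), b=7^2·(≡3) mod 7; (5|7)=-1, (3|7)=-1; (−1)^{3·2·3}·(-1)^2·(-1)^3 = -1.
v=5: a=5^4·(≡2), b=5^0·(≡1) mod 5; (2|5)=-1, (1|5)=+1; (−1)^{4·0·2}·(-1)^0·(+1)^4 = +1.
v=3: a=3^-6·(≡2), b=3^-4·(≡2) mod 3; (2|3)=-1, (2|3)=-1; (−1)^{-6·-4·1}·(-1)^-4·(-1)^-6 = +1.
|Ram(13202, 41)| = 2, even; anisotropic at {7, 41}.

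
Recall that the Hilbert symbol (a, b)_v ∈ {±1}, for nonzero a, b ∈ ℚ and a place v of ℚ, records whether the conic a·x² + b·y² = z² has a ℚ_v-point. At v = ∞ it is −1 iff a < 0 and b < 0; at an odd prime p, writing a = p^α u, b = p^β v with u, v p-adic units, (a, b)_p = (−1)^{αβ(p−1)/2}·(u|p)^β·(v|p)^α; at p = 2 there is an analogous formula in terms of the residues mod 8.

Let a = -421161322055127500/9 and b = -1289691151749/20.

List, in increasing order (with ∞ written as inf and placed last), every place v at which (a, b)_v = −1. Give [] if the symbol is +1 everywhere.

(a, b) ≡ (-721259, -2947945) mod (ℚ^×)²; places V = {2, 3, 5, 7, 11, 13, 17, 19, 29, 31, ∞}.
(a,b)_17: α=3, u≡6; β=2, v≡1 (mod 17); (6|17)=-1, (1|17)=+1; sign (−1)^0·-1^2·+1^3 = +1.
(a,b)_3: α=-2, u≡1; β=2, v≡2 (mod 3); (1|3)=+1, (2|3)=-1; sign (−1)^0·+1^2·-1^-2 = +1.
(a,b)_5: α=4, u≡4; β=-1, v≡4 (mod 5); (4|5)=+1, (4|5)=+1; sign (−1)^0·+1^-1·+1^4 = +1.
(a,b)_7: α=1, u≡6; β=1, v≡5 (mod 7); (6|7)=-1, (5|7)=-1; sign (−1)^1·-1^1·-1^1 = -1.
(a,b)_∞: sgn(-721259)=−, sgn(-2947945)=−, so -1.
(a,b)_2: α=2, β=-2; u≡5, v≡7 (mod 8); ε(u)ε(v)=0·1, αω(v)=2·0, βω(u)=-2·1; sum ≡ 0  ⇒  +1.
(a,b)_11: α=1, u≡7; β=1, v≡5 (mod 11); (7|11)=-1, (5|11)=+1; sign (−1)^1·-1^1·+1^1 = +1.
(a,b)_29: α=3, u≡19; β=2, v≡10 (mod 29); (19|29)=-1, (10|29)=-1; sign (−1)^0·-1^2·-1^3 = -1.
(a,b)_13: α=0, u≡7; β=1, v≡7 (mod 13); (7|13)=-1, (7|13)=-1; sign (−1)^0·-1^1·-1^0 = -1.
(a,b)_31: α=2, u≡19; β=1, v≡22 (mod 31); (19|31)=+1, (22|31)=-1; sign (−1)^0·+1^1·-1^2 = +1.
(a,b)_19: α=1, u≡5; β=1, v≡2 (mod 19); (5|19)=+1, (2|19)=-1; sign (−1)^1·+1^1·-1^1 = +1.
|Ram(-721259, -2947945)| = 4, even; anisotropic at {7, 13, 29, ∞}.

[7, 13, 29, inf]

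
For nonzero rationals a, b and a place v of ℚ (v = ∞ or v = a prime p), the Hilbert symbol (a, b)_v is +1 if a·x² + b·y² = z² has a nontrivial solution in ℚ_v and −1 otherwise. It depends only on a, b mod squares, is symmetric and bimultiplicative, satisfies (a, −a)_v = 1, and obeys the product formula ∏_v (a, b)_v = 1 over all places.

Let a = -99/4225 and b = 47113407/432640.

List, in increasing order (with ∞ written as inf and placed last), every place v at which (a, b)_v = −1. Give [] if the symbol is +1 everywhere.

Mod squares: a ≡ -11, b ≡ 48070. Check v ∈ {∞, 2, 3, 5, 11, 13, 19, 23}.
v=11: a=11^1·(≡2), b=11^3·(≡1) mod 11; (2|11)=-1, (1|11)=+1; (−1)^{1·3·5}·(-1)^3·(+1)^1 = +1.
v=19: a=19^0·(≡13), b=19^1·(≡2) mod 19; (13|19)=-1, (2|19)=-1; (−1)^{0·1·9}·(-1)^1·(-1)^0 = -1.
v=5: a=5^-2·(≡4), b=5^-1·(≡4) mod 5; (4|5)=+1, (4|5)=+1; (−1)^{-2·-1·2}·(+1)^-1·(+1)^-2 = +1.
v=∞: -11 < 0 and 48070 > 0  ⇒  (a,b)_∞ = +1.
v=13: a=13^-2·(≡8), b=13^-2·(≡10) mod 13; (8|13)=-1, (10|13)=+1; (−1)^{-2·-2·6}·(-1)^-2·(+1)^-2 = +1.
v=3: a=3^2·(≡1), b=3^4·(≡1) mod 3; (1|3)=+1, (1|3)=+1; (−1)^{2·4·1}·(+1)^4·(+1)^2 = +1.
v=2: v_2(a)=0, v_2(b)=-9; units ≡ 5, 3 (mod 8); ε·ε+αω+βω = 0·1+0·1+-9·1 ≡ 1  ⇒  (a,b)_2 = -1.
v=23: a=23^0·(≡1), b=23^1·(≡19) mod 23; (1|23)=+1, (19|23)=-1; (−1)^{0·1·11}·(+1)^1·(-1)^0 = +1.
Ram(-11, 48070) = {2, 19}; no ℚ_2-point on the conic.

[2, 19]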